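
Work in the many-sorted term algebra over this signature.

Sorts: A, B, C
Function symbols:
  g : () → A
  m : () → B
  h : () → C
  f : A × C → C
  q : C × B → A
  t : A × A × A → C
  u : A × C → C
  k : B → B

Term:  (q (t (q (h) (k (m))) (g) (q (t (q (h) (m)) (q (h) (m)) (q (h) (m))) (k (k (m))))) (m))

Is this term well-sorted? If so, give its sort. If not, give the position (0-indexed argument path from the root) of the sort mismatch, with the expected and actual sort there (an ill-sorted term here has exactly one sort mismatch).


      (h) : C
        (m) : B
      (k (m)) : B
    (q (h) (k (m))) : A
    (g) : A
          (h) : C
          (m) : B
        (q (h) (m)) : A
          (h) : C
          (m) : B
        (q (h) (m)) : A
          (h) : C
          (m) : B
        (q (h) (m)) : A
      (t (q (h) (m)) (q (h) (m)) (q (h) (m))) : C
          (m) : B
        (k (m)) : B
      (k (k (m))) : B
    (q (t (q (h) (m)) (q (h) (m)) (q (h) (m))) (k (k (m)))) : A
  (t (q (h) (k (m))) (g) (q (t (q (h) (m)) (q (h) (m)) (q (h) (m))) (k (k (m))))) : C
  (m) : B
(q (t (q (h) (k (m))) (g) (q (t (q (h) (m)) (q (h) (m)) (q (h) (m))) (k (k (m))))) (m)) : A

well-sorted; sort = A


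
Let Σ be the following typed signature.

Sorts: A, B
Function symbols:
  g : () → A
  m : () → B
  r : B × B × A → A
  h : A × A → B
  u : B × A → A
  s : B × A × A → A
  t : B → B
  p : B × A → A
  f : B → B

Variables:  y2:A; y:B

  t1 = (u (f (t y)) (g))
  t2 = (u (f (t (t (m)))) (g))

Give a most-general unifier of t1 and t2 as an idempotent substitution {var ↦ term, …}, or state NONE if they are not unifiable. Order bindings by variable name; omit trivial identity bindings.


{y ↦ (t (m))}


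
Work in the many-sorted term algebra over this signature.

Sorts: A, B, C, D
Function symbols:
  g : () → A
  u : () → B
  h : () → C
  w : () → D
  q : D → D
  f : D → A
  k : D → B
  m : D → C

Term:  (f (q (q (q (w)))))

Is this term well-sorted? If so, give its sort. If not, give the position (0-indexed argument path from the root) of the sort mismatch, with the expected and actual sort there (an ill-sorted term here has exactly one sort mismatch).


well-sorted; sort = A

        (w) : D
      (q (w)) : D
    (q (q (w))) : D
  (q (q (q (w)))) : D
(f (q (q (q (w))))) : A


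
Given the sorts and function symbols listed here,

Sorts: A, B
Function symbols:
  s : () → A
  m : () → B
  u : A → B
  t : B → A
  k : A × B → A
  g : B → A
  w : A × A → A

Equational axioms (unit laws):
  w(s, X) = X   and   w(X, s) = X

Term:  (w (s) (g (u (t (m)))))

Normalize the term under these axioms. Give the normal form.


1. (w (s) (g (u (t (m)))))  →  (g (u (t (m))))

normal form = (g (u (t (m))))


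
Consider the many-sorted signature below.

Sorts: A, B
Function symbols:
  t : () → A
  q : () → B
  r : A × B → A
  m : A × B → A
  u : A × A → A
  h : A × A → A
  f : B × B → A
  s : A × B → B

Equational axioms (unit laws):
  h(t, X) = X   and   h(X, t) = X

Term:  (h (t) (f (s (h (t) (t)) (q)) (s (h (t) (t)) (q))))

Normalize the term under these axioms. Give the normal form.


1. (h (t) (f (s (h (t) (t)) (q)) (s (h (t) (t)) (q))))  →  (f (s (h (t) (t)) (q)) (s (h (t) (t)) (q)))
2. (f (s (h (t) (t)) (q)) (s (h (t) (t)) (q)))  →  (f (s (t) (q)) (s (h (t) (t)) (q)))
3. (f (s (t) (q)) (s (h (t) (t)) (q)))  →  (f (s (t) (q)) (s (t) (q)))

normal form = (f (s (t) (q)) (s (t) (q)))


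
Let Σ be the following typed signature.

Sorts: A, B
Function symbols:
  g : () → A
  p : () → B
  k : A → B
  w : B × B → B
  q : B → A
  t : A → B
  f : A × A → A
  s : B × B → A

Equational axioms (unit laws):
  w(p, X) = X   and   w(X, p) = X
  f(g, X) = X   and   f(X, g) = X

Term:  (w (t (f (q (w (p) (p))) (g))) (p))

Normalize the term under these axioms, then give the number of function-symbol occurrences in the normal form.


1. (w (t (f (q (w (p) (p))) (g))) (p))  →  (t (f (q (w (p) (p))) (g)))
2. (t (f (q (w (p) (p))) (g)))  →  (t (q (w (p) (p))))
3. (t (q (w (p) (p))))  →  (t (q (p)))
normal form: (t (q (p)))

size = 3


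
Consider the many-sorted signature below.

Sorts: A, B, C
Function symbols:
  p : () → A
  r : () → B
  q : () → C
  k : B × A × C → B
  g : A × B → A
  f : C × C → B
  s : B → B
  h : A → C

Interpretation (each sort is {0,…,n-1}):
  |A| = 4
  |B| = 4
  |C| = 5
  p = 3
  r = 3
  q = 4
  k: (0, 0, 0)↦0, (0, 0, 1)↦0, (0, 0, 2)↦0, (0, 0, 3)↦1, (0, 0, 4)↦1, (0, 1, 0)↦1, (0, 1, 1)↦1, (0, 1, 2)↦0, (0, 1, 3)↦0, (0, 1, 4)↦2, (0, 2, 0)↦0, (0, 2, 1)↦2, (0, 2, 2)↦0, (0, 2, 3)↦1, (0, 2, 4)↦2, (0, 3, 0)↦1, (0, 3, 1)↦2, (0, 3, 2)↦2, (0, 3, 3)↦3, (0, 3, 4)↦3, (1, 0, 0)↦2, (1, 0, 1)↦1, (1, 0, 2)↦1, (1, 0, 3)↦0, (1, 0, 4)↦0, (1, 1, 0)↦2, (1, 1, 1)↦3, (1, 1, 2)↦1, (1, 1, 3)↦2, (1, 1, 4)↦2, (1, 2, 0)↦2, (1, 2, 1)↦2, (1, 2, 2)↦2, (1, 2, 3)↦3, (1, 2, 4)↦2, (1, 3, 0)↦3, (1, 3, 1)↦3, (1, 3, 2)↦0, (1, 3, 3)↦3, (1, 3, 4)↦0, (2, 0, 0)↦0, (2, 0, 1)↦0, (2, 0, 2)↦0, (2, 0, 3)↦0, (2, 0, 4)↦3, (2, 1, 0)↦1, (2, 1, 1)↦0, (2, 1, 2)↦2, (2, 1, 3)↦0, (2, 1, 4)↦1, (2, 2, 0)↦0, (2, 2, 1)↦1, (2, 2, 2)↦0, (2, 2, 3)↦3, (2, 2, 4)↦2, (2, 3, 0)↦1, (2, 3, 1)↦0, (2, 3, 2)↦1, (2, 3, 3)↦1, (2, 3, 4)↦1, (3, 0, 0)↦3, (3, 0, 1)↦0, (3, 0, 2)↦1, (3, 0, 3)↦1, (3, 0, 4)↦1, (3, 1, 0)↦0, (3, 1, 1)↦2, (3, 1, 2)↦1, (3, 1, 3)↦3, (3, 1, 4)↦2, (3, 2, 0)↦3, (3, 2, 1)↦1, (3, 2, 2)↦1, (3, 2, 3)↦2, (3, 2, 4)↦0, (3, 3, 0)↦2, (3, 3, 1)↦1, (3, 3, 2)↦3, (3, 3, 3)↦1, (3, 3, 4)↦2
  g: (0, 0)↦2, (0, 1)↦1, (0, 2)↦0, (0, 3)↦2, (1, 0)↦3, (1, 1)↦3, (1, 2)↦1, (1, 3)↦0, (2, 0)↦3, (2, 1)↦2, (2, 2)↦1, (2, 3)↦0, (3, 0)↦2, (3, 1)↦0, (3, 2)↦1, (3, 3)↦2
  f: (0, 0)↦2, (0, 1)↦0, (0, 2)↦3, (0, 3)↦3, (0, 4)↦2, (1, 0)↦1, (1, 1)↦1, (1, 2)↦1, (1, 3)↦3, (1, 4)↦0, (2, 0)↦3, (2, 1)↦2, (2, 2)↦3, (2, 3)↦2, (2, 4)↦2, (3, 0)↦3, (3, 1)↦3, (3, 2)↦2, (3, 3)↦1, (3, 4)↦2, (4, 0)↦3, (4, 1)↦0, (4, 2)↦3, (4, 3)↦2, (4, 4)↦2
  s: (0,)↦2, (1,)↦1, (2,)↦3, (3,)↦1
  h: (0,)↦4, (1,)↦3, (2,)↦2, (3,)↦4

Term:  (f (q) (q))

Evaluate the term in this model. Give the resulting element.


value = 2

  q = 4
  q = 4
  (f (q) (q)) = f(4, 4) = 2


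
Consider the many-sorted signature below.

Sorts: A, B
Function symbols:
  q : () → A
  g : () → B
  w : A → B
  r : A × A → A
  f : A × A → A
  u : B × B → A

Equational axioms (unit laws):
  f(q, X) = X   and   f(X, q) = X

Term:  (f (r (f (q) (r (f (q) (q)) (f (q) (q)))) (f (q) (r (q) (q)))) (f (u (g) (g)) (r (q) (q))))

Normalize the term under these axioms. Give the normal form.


normal form = (f (r (r (q) (q)) (r (q) (q))) (f (u (g) (g)) (r (q) (q))))

1. (f (r (f (q) (r (f (q) (q)) (f (q) (q)))) (f (q) (r (q) (q)))) (f (u (g) (g)) (r (q) (q))))  →  (f (r (r (f (q) (q)) (f (q) (q))) (f (q) (r (q) (q)))) (f (u (g) (g)) (r (q) (q))))
2. (f (r (r (f (q) (q)) (f (q) (q))) (f (q) (r (q) (q)))) (f (u (g) (g)) (r (q) (q))))  →  (f (r (r (q) (f (q) (q))) (f (q) (r (q) (q)))) (f (u (g) (g)) (r (q) (q))))
3. (f (r (r (q) (f (q) (q))) (f (q) (r (q) (q)))) (f (u (g) (g)) (r (q) (q))))  →  (f (r (r (q) (q)) (f (q) (r (q) (q)))) (f (u (g) (g)) (r (q) (q))))
4. (f (r (r (q) (q)) (f (q) (r (q) (q)))) (f (u (g) (g)) (r (q) (q))))  →  (f (r (r (q) (q)) (r (q) (q))) (f (u (g) (g)) (r (q) (q))))


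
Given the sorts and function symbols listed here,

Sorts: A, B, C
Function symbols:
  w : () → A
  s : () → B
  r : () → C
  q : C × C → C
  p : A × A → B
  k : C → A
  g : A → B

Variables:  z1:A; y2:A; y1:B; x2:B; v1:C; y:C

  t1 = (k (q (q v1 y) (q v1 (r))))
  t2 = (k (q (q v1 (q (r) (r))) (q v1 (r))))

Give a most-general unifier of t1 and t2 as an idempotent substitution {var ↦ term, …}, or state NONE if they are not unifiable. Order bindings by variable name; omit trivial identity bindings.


{y ↦ (q (r) (r))}


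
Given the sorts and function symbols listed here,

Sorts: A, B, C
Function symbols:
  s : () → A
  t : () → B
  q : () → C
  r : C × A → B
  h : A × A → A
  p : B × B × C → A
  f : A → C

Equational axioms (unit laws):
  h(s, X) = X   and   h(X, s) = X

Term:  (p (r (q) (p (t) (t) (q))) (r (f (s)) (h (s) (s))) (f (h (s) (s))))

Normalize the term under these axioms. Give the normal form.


1. (p (r (q) (p (t) (t) (q))) (r (f (s)) (h (s) (s))) (f (h (s) (s))))  →  (p (r (q) (p (t) (t) (q))) (r (f (s)) (s)) (f (h (s) (s))))
2. (p (r (q) (p (t) (t) (q))) (r (f (s)) (s)) (f (h (s) (s))))  →  (p (r (q) (p (t) (t) (q))) (r (f (s)) (s)) (f (s)))

normal form = (p (r (q) (p (t) (t) (q))) (r (f (s)) (s)) (f (s)))


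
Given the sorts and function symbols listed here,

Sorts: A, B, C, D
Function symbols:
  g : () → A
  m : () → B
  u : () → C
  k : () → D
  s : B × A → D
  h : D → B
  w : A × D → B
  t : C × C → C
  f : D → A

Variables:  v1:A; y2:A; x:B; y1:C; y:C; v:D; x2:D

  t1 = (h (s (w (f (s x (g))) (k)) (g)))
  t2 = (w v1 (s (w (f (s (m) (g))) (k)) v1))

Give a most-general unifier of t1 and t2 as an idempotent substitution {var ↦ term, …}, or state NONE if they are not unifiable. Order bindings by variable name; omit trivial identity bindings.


NONE (not unifiable)

head clash or occurs-check failure — not unifiable


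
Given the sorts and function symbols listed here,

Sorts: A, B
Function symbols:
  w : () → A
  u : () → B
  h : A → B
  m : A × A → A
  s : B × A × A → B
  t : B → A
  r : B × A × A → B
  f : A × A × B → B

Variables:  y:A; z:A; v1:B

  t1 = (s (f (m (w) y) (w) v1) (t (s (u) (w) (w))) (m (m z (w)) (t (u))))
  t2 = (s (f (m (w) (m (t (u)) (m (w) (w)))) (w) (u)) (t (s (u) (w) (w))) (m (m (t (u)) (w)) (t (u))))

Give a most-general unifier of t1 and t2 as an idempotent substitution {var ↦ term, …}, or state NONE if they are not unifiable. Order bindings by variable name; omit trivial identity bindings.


{v1 ↦ (u), y ↦ (m (t (u)) (m (w) (w))), z ↦ (t (u))}


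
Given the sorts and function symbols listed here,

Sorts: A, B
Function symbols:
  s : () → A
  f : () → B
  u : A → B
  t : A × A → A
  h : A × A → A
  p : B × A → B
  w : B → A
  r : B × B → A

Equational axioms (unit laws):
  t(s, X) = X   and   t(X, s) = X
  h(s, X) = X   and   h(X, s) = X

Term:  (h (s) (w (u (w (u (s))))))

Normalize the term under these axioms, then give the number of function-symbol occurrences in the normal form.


size = 5

1. (h (s) (w (u (w (u (s))))))  →  (w (u (w (u (s)))))
normal form: (w (u (w (u (s)))))


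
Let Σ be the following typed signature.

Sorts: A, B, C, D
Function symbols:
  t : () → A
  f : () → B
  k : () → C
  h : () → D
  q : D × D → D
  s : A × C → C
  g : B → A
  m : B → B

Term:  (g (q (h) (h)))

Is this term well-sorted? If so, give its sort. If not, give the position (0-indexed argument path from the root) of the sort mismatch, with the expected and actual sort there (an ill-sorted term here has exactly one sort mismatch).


ill-sorted at position [0]: expected B, got D

    (h) : D
    (h) : D
  (q (h) (h)) : D
(g (q (h) (h))) : ✗ arg 0 at [0] has sort D, expected B


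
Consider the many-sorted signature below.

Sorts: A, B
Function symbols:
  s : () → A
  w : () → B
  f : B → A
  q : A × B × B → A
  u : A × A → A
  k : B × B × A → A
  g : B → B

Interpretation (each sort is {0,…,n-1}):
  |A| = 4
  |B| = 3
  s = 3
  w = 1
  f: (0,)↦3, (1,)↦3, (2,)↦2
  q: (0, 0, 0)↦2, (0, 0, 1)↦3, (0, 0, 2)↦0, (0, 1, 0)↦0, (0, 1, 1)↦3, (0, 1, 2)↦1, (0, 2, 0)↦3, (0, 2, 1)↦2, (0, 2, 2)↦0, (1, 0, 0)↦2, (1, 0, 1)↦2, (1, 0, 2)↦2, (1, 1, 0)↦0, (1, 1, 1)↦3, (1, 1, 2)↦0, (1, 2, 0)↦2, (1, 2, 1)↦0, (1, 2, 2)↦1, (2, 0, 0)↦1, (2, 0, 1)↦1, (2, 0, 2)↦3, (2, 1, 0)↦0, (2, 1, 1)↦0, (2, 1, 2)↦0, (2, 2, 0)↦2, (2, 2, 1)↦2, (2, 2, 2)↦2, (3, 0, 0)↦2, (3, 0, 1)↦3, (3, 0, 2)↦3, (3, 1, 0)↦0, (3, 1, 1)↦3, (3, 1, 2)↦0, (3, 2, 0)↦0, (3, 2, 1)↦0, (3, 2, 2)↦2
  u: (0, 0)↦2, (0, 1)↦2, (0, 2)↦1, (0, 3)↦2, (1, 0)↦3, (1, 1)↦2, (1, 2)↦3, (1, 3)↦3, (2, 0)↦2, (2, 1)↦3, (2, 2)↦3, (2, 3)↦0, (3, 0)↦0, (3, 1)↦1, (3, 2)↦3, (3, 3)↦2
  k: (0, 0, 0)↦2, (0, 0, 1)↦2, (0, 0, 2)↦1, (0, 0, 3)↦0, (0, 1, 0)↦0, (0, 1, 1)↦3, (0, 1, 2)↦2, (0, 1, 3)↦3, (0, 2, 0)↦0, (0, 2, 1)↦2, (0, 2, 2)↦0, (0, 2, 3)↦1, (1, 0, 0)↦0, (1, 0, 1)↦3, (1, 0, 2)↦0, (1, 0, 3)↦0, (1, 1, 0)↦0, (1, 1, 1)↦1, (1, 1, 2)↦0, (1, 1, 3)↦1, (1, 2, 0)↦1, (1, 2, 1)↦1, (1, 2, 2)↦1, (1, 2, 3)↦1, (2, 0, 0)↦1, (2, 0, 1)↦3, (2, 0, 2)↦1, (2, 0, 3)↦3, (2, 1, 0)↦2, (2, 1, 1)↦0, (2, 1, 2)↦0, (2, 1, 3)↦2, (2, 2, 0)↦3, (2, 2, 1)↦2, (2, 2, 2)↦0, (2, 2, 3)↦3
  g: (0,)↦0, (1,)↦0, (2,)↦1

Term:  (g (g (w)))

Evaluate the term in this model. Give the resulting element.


value = 0

  w = 1
  (g (w)) = g(1,) = 0
  (g (g (w))) = g(0,) = 0


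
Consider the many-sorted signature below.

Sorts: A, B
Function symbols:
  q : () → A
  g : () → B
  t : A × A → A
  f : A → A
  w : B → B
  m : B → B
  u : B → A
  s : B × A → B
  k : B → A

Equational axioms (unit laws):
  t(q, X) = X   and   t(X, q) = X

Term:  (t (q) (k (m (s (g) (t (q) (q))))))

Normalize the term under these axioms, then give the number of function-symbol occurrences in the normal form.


size = 5

1. (t (q) (k (m (s (g) (t (q) (q))))))  →  (k (m (s (g) (t (q) (q)))))
2. (k (m (s (g) (t (q) (q)))))  →  (k (m (s (g) (q))))
normal form: (k (m (s (g) (q))))


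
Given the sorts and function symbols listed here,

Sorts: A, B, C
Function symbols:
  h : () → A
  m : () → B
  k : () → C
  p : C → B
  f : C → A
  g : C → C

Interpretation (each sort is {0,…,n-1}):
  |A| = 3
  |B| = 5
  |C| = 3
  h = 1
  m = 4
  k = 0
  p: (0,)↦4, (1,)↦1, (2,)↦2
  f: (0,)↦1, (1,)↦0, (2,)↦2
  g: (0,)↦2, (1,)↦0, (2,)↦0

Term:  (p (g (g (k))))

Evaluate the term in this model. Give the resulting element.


  k = 0
  (g (k)) = g(0,) = 2
  (g (g (k))) = g(2,) = 0
  (p (g (g (k)))) = p(0,) = 4

value = 4


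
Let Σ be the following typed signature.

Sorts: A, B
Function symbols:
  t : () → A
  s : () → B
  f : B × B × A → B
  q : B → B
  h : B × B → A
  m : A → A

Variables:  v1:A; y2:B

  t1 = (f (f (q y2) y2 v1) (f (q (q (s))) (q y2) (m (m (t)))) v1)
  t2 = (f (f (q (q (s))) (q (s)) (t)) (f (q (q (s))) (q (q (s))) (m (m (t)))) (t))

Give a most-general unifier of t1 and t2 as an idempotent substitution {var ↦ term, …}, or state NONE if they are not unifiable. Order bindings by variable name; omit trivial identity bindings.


{v1 ↦ (t), y2 ↦ (q (s))}


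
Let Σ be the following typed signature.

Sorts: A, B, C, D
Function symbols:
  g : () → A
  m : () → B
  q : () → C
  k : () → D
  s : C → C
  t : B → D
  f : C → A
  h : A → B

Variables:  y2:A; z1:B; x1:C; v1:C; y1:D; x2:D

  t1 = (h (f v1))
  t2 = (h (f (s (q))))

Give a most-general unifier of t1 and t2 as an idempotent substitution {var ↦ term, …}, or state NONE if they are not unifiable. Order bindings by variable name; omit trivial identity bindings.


{v1 ↦ (s (q))}


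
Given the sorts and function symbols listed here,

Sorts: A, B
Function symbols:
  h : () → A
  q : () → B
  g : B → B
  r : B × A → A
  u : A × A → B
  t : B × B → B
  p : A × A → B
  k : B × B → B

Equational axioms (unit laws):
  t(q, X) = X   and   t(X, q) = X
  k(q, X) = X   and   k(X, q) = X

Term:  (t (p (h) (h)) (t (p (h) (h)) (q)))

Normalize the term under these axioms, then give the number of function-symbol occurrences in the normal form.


size = 7

1. (t (p (h) (h)) (t (p (h) (h)) (q)))  →  (t (p (h) (h)) (p (h) (h)))
normal form: (t (p (h) (h)) (p (h) (h)))


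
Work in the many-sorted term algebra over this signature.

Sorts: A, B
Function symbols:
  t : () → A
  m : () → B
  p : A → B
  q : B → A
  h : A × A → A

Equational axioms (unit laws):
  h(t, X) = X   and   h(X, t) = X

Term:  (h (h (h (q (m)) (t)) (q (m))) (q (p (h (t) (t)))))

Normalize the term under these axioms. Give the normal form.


1. (h (h (h (q (m)) (t)) (q (m))) (q (p (h (t) (t)))))  →  (h (h (q (m)) (q (m))) (q (p (h (t) (t)))))
2. (h (h (q (m)) (q (m))) (q (p (h (t) (t)))))  →  (h (h (q (m)) (q (m))) (q (p (t))))

normal form = (h (h (q (m)) (q (m))) (q (p (t))))


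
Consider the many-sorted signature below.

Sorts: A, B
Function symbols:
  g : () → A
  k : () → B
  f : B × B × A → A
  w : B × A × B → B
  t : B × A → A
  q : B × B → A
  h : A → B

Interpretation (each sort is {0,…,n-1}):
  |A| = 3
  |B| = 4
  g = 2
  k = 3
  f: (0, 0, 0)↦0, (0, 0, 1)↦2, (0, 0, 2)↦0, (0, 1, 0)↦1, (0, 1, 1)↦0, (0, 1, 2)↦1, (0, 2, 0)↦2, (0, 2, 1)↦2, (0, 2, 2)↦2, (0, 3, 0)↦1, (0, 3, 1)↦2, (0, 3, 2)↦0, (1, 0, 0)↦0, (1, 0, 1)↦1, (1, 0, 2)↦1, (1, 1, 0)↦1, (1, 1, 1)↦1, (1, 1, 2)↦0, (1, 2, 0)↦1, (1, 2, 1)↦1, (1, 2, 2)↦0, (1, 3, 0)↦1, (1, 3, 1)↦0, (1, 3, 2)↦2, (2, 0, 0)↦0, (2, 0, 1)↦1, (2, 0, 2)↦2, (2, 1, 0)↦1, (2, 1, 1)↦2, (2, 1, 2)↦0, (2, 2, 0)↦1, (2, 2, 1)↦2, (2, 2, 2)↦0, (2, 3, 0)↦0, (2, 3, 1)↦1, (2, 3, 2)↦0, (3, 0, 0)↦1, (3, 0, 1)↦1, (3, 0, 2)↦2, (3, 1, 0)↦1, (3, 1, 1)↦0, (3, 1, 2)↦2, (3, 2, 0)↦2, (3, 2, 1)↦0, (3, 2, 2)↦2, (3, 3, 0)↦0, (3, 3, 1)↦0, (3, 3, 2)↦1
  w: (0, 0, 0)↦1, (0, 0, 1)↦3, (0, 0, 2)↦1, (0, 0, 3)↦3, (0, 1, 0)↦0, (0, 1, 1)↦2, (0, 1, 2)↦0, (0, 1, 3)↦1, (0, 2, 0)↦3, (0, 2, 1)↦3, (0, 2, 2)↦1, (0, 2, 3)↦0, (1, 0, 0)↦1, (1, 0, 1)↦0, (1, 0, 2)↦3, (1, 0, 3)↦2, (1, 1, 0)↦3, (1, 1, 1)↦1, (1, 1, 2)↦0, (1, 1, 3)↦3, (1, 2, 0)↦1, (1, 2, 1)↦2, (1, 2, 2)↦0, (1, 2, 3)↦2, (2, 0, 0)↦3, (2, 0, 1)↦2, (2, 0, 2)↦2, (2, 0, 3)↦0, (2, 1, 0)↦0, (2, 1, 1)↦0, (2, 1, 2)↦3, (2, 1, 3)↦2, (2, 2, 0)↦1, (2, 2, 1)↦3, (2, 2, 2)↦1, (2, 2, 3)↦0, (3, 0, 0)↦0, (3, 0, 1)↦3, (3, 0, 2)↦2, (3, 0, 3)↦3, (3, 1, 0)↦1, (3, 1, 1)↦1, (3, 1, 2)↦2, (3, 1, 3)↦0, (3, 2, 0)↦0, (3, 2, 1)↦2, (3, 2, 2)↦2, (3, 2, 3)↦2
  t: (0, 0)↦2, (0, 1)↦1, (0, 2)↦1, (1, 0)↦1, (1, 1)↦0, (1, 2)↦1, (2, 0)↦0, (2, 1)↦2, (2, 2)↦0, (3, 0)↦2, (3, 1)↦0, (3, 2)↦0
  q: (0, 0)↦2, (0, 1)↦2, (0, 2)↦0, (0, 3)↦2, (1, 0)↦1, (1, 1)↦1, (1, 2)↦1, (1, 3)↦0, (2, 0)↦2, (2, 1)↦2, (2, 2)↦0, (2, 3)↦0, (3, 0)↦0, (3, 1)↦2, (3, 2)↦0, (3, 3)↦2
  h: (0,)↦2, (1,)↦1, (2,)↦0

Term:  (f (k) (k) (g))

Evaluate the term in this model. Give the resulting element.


  k = 3
  k = 3
  g = 2
  (f (k) (k) (g)) = f(3, 3, 2) = 1

value = 1


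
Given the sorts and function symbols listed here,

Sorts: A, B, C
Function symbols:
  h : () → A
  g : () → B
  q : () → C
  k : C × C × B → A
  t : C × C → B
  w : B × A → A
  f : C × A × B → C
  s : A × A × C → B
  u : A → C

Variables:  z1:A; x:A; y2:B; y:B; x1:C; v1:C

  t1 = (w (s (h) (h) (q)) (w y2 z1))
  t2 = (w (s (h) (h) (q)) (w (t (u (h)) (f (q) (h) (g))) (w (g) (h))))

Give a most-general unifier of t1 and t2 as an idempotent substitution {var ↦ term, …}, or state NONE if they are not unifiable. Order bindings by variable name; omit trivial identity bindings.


{y2 ↦ (t (u (h)) (f (q) (h) (g))), z1 ↦ (w (g) (h))}


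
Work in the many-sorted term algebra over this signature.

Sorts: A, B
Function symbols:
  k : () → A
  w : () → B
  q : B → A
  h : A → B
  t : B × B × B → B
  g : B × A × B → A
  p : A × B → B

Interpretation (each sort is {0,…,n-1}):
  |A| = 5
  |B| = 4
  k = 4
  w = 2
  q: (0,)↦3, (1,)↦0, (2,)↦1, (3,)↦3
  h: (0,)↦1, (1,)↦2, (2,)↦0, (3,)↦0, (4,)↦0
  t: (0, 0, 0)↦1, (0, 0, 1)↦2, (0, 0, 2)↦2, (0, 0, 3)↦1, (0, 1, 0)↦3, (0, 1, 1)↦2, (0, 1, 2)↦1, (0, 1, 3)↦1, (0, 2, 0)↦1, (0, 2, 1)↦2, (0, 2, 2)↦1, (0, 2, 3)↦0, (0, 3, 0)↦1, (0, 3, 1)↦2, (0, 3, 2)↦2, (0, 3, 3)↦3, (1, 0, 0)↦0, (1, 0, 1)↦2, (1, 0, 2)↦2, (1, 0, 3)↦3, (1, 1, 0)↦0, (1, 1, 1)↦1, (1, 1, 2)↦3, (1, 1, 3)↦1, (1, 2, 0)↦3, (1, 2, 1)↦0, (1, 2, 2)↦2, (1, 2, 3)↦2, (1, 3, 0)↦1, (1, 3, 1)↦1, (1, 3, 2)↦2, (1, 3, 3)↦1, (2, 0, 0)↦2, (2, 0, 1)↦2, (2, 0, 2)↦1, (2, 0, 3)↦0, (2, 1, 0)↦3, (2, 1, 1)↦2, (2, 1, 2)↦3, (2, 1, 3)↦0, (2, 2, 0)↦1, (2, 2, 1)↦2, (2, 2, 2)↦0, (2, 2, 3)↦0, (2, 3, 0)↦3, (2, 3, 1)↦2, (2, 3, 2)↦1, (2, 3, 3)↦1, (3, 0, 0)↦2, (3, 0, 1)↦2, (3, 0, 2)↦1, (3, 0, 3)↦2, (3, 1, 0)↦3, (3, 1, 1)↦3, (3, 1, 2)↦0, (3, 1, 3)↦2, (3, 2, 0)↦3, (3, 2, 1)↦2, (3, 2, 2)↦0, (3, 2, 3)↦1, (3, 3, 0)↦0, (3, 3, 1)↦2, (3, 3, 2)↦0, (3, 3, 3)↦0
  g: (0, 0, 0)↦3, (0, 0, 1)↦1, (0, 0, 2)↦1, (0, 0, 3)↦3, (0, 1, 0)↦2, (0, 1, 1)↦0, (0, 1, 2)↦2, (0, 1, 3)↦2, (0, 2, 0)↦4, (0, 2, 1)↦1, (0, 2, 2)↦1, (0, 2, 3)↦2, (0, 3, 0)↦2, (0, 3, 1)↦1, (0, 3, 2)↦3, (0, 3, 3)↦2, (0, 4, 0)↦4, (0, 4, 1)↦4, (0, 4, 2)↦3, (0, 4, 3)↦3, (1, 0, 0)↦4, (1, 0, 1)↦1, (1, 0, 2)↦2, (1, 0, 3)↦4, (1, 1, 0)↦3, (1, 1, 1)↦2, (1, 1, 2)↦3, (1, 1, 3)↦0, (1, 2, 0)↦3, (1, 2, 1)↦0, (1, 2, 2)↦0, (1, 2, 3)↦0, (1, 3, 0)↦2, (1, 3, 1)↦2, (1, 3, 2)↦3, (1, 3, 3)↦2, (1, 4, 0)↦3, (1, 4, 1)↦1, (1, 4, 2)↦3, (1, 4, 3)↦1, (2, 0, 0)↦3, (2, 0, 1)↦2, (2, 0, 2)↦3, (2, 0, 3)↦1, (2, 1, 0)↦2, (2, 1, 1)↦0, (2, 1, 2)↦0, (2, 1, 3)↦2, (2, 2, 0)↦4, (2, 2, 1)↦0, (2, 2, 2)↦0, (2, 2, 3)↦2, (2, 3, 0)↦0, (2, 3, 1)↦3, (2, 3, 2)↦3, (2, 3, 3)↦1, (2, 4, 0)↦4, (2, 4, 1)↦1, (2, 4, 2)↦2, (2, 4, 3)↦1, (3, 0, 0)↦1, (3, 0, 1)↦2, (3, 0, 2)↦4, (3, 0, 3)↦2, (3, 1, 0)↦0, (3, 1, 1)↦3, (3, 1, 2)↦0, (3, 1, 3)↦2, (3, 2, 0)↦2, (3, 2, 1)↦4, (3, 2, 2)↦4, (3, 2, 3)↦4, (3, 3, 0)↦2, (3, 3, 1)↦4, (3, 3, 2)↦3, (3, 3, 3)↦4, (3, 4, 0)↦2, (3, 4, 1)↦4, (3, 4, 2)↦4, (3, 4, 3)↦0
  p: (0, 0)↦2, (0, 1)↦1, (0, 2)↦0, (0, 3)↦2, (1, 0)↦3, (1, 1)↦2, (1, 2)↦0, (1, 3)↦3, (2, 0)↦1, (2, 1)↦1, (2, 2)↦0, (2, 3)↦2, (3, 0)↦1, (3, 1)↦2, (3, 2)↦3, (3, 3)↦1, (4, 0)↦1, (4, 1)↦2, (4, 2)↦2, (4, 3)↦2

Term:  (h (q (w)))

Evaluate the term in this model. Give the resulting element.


value = 2

  w = 2
  (q (w)) = q(2,) = 1
  (h (q (w))) = h(1,) = 2


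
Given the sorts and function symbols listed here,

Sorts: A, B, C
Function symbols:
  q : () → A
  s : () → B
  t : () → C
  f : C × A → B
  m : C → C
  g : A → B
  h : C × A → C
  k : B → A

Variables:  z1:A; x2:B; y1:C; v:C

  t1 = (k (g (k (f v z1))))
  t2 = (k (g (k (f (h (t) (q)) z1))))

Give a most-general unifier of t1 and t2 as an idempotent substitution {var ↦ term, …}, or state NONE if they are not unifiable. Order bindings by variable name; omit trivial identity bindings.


{v ↦ (h (t) (q))}


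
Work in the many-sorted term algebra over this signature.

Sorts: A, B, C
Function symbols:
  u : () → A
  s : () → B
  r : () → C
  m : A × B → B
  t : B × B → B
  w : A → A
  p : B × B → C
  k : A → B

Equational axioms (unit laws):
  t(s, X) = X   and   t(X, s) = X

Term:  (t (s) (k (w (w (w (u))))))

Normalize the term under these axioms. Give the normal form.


normal form = (k (w (w (w (u)))))

1. (t (s) (k (w (w (w (u))))))  →  (k (w (w (w (u)))))


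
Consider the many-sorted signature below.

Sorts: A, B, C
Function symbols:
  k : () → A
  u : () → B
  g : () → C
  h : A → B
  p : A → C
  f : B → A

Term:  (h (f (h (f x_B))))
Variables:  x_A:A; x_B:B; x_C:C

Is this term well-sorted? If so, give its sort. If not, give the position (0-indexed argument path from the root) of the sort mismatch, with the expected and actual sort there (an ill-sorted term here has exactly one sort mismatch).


well-sorted; sort = B

        x_B : B
      (f x_B) : A
    (h (f x_B)) : B
  (f (h (f x_B))) : A
(h (f (h (f x_B)))) : B


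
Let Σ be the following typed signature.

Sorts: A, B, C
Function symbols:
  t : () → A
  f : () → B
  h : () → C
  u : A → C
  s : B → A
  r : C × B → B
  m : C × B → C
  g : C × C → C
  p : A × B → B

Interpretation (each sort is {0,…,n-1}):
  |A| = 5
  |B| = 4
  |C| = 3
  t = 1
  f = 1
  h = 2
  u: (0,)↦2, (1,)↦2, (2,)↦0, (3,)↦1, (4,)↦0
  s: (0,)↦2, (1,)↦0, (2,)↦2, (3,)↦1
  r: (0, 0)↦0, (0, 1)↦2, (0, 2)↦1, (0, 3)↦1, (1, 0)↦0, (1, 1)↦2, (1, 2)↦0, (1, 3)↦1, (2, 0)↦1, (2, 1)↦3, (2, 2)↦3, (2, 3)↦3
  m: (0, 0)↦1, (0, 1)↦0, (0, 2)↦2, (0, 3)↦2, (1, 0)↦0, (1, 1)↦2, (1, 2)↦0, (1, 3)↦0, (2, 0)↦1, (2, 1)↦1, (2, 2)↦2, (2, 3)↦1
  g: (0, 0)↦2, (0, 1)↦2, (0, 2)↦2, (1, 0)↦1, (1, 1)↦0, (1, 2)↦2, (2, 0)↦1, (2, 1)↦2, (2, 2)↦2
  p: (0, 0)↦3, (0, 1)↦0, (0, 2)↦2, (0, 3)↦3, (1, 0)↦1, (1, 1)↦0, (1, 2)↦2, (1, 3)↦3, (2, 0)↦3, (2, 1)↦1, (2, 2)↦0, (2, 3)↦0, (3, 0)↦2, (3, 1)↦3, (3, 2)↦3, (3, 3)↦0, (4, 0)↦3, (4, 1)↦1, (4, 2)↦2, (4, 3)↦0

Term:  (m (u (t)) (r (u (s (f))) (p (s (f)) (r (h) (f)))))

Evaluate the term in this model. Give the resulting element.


value = 1

  t = 1
  (u (t)) = u(1,) = 2
  f = 1
  (s (f)) = s(1,) = 0
  (u (s (f))) = u(0,) = 2
  f = 1
  (s (f)) = s(1,) = 0
  h = 2
  f = 1
  (r (h) (f)) = r(2, 1) = 3
  (p (s (f)) (r (h) (f))) = p(0, 3) = 3
  (r (u (s (f))) (p (s (f)) (r (h) (f)))) = r(2, 3) = 3
  (m (u (t)) (r (u (s (f))) (p (s (f)) (r (h) (f))))) = m(2, 3) = 1


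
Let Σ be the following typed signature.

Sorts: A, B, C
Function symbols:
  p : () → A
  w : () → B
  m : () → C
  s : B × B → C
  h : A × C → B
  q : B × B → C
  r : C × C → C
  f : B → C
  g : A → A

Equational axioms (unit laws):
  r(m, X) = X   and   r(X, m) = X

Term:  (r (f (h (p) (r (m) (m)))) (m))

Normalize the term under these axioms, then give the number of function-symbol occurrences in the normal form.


1. (r (f (h (p) (r (m) (m)))) (m))  →  (f (h (p) (r (m) (m))))
2. (f (h (p) (r (m) (m))))  →  (f (h (p) (m)))
normal form: (f (h (p) (m)))

size = 4


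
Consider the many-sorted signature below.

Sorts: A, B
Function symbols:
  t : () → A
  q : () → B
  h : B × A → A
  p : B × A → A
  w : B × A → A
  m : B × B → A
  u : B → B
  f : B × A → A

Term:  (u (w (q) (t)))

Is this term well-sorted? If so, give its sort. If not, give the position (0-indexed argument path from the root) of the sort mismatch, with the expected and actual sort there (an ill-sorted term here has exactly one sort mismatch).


ill-sorted at position [0]: expected B, got A

    (q) : B
    (t) : A
  (w (q) (t)) : A
(u (w (q) (t))) : ✗ arg 0 at [0] has sort A, expected B


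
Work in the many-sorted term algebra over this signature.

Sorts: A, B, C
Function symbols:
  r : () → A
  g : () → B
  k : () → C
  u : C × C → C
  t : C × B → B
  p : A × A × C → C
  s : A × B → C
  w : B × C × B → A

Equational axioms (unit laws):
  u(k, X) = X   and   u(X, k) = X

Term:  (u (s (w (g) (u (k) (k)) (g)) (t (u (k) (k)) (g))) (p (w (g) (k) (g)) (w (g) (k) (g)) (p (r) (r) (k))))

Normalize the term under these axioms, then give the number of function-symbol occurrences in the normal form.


size = 22

1. (u (s (w (g) (u (k) (k)) (g)) (t (u (k) (k)) (g))) (p (w (g) (k) (g)) (w (g) (k) (g)) (p (r) (r) (k))))  →  (u (s (w (g) (k) (g)) (t (u (k) (k)) (g))) (p (w (g) (k) (g)) (w (g) (k) (g)) (p (r) (r) (k))))
2. (u (s (w (g) (k) (g)) (t (u (k) (k)) (g))) (p (w (g) (k) (g)) (w (g) (k) (g)) (p (r) (r) (k))))  →  (u (s (w (g) (k) (g)) (t (k) (g))) (p (w (g) (k) (g)) (w (g) (k) (g)) (p (r) (r) (k))))
normal form: (u (s (w (g) (k) (g)) (t (k) (g))) (p (w (g) (k) (g)) (w (g) (k) (g)) (p (r) (r) (k))))


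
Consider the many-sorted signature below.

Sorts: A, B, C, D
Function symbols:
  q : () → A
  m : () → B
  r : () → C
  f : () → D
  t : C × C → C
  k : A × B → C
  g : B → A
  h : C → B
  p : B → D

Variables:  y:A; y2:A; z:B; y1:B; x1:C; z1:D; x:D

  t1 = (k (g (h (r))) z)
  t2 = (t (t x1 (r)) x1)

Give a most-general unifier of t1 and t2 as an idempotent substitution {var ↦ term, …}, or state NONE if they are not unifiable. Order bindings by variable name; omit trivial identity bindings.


head clash or occurs-check failure — not unifiable

NONE (not unifiable)


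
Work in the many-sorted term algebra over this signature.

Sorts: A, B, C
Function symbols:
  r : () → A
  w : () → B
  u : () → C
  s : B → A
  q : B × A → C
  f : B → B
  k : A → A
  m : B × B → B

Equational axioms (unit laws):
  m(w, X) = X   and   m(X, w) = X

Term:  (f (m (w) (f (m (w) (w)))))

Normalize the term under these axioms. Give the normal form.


normal form = (f (f (w)))

1. (f (m (w) (f (m (w) (w)))))  →  (f (f (m (w) (w))))
2. (f (f (m (w) (w))))  →  (f (f (w)))


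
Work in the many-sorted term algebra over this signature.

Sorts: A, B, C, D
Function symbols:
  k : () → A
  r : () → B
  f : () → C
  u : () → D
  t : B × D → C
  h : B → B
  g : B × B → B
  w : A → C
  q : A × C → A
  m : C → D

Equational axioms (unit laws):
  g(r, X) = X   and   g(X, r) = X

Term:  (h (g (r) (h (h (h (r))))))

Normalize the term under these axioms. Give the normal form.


1. (h (g (r) (h (h (h (r))))))  →  (h (h (h (h (r)))))

normal form = (h (h (h (h (r)))))


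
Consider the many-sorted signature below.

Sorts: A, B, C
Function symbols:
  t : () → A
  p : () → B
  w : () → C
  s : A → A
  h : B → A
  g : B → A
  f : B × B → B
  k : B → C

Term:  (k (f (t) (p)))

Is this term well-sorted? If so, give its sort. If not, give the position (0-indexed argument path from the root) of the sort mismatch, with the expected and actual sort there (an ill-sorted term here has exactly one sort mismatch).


    (t) : A
    (p) : B
  (f (t) (p)) : ✗ arg 0 at [0, 0] has sort A, expected B

ill-sorted at position [0, 0]: expected B, got A


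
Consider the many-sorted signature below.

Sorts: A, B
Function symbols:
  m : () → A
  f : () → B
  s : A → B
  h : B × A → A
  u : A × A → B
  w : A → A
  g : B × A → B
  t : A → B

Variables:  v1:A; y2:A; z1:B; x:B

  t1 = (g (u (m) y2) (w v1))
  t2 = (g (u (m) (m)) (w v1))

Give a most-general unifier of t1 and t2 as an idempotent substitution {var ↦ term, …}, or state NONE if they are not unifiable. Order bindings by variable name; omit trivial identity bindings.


{y2 ↦ (m)}


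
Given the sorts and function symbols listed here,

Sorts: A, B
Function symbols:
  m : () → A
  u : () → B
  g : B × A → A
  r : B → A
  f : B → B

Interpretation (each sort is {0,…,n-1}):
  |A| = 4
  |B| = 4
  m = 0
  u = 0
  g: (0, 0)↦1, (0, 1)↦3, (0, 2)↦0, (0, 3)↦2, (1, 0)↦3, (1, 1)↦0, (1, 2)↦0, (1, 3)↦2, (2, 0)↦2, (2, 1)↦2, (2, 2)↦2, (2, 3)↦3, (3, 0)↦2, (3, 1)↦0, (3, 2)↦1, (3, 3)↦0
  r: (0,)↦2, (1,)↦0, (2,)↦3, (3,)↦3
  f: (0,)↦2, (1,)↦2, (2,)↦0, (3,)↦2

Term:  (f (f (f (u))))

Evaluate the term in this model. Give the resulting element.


value = 2

  u = 0
  (f (u)) = f(0,) = 2
  (f (f (u))) = f(2,) = 0
  (f (f (f (u)))) = f(0,) = 2


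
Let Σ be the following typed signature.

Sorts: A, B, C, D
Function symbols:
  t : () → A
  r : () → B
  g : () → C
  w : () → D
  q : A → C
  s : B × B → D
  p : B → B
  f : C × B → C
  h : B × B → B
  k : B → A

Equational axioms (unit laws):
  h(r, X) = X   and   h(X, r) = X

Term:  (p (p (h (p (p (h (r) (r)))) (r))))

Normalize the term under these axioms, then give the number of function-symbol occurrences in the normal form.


size = 5

1. (p (p (h (p (p (h (r) (r)))) (r))))  →  (p (p (p (p (h (r) (r))))))
2. (p (p (p (p (h (r) (r))))))  →  (p (p (p (p (r)))))
normal form: (p (p (p (p (r)))))


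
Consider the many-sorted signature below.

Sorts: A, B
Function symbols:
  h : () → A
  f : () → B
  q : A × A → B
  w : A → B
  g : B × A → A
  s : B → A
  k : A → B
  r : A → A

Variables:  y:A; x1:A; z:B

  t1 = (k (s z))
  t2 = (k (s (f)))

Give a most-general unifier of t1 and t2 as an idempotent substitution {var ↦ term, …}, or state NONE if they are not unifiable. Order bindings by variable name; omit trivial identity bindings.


{z ↦ (f)}


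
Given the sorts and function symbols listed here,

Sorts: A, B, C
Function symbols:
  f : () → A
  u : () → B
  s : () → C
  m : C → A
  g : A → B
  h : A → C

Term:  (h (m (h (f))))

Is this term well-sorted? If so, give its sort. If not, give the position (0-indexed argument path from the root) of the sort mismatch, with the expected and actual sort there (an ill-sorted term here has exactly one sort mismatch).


well-sorted; sort = C

      (f) : A
    (h (f)) : C
  (m (h (f))) : A
(h (m (h (f)))) : C


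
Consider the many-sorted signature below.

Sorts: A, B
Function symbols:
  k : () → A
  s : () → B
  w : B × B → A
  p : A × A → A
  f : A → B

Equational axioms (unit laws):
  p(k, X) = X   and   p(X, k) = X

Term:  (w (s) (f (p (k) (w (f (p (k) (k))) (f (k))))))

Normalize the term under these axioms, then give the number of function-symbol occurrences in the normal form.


size = 8

1. (w (s) (f (p (k) (w (f (p (k) (k))) (f (k))))))  →  (w (s) (f (w (f (p (k) (k))) (f (k)))))
2. (w (s) (f (w (f (p (k) (k))) (f (k)))))  →  (w (s) (f (w (f (k)) (f (k)))))
normal form: (w (s) (f (w (f (k)) (f (k)))))


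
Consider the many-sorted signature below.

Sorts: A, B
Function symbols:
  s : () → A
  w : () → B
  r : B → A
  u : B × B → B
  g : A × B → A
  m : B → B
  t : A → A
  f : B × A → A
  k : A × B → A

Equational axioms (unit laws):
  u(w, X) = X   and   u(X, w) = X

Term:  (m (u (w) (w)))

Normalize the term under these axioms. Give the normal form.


1. (m (u (w) (w)))  →  (m (w))

normal form = (m (w))


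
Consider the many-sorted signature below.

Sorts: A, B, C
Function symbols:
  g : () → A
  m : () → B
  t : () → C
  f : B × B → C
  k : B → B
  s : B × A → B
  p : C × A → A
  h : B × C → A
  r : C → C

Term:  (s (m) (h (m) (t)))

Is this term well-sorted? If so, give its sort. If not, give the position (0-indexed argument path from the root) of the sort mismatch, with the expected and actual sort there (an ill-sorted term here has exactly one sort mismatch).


  (m) : B
    (m) : B
    (t) : C
  (h (m) (t)) : A
(s (m) (h (m) (t))) : B

well-sorted; sort = B


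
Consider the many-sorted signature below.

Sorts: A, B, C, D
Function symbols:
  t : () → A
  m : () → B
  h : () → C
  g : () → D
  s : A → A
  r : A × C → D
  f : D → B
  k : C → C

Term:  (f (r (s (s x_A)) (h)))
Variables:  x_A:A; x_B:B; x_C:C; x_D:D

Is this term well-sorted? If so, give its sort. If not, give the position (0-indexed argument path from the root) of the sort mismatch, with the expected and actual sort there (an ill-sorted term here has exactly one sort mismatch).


        x_A : A
      (s x_A) : A
    (s (s x_A)) : A
    (h) : C
  (r (s (s x_A)) (h)) : D
(f (r (s (s x_A)) (h))) : B

well-sorted; sort = B


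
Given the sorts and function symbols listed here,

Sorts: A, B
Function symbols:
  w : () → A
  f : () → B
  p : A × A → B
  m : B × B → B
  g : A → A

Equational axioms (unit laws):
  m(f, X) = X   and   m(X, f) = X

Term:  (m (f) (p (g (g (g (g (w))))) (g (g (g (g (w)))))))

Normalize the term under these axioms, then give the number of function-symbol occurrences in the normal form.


1. (m (f) (p (g (g (g (g (w))))) (g (g (g (g (w)))))))  →  (p (g (g (g (g (w))))) (g (g (g (g (w))))))
normal form: (p (g (g (g (g (w))))) (g (g (g (g (w))))))

size = 11


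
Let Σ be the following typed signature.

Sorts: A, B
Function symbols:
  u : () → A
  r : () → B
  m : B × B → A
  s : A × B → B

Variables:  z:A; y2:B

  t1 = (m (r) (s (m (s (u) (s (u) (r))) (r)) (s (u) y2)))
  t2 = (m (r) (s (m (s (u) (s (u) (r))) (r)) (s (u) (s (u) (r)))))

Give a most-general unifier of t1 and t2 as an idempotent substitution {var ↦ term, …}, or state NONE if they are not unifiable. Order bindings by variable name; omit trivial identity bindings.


{y2 ↦ (s (u) (r))}


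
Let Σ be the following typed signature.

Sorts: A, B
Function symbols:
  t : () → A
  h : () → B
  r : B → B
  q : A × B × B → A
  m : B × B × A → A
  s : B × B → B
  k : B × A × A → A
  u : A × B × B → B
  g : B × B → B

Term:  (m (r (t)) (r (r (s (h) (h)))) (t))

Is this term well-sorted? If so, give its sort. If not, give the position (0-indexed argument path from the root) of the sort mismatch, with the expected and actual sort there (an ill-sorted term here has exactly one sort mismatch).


ill-sorted at position [0, 0]: expected B, got A

    (t) : A
  (r (t)) : ✗ arg 0 at [0, 0] has sort A, expected B
        (h) : B
        (h) : B
      (s (h) (h)) : B
    (r (s (h) (h))) : B
  (r (r (s (h) (h)))) : B
  (t) : A


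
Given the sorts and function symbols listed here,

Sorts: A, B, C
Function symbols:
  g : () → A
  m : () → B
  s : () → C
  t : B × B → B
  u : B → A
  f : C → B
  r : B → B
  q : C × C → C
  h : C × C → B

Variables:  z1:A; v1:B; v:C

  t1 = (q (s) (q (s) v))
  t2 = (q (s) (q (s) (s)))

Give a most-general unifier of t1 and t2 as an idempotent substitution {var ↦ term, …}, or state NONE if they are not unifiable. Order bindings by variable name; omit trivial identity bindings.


{v ↦ (s)}


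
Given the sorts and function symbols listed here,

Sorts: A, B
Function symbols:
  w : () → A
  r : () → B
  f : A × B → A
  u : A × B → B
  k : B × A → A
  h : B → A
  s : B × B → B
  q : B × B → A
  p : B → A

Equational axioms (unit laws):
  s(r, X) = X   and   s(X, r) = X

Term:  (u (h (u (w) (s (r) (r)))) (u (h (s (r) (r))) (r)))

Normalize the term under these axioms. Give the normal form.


1. (u (h (u (w) (s (r) (r)))) (u (h (s (r) (r))) (r)))  →  (u (h (u (w) (r))) (u (h (s (r) (r))) (r)))
2. (u (h (u (w) (r))) (u (h (s (r) (r))) (r)))  →  (u (h (u (w) (r))) (u (h (r)) (r)))

normal form = (u (h (u (w) (r))) (u (h (r)) (r)))


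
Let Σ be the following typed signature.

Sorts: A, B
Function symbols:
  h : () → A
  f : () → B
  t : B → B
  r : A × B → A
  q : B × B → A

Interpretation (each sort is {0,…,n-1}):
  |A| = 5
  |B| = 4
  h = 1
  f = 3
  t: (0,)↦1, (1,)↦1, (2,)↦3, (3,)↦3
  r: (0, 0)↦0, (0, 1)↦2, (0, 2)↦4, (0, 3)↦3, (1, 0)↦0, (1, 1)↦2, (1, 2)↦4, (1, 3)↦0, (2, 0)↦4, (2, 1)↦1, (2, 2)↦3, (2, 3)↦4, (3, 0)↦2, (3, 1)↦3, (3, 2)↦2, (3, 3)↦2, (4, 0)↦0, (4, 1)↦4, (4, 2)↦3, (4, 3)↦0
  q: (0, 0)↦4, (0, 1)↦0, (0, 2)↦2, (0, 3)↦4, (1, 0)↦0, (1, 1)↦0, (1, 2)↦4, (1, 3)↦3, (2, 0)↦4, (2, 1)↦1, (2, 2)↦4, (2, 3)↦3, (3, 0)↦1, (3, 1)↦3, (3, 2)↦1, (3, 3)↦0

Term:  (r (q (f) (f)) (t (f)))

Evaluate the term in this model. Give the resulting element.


  f = 3
  f = 3
  (q (f) (f)) = q(3, 3) = 0
  f = 3
  (t (f)) = t(3,) = 3
  (r (q (f) (f)) (t (f))) = r(0, 3) = 3

value = 3


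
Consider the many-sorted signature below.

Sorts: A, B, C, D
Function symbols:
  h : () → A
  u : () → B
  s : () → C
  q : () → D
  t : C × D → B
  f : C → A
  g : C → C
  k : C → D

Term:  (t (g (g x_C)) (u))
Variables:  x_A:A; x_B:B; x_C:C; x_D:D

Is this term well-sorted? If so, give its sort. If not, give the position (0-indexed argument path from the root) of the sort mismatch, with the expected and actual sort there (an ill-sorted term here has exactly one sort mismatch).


ill-sorted at position [1]: expected D, got B

      x_C : C
    (g x_C) : C
  (g (g x_C)) : C
  (u) : B
(t (g (g x_C)) (u)) : ✗ arg 1 at [1] has sort B, expected D


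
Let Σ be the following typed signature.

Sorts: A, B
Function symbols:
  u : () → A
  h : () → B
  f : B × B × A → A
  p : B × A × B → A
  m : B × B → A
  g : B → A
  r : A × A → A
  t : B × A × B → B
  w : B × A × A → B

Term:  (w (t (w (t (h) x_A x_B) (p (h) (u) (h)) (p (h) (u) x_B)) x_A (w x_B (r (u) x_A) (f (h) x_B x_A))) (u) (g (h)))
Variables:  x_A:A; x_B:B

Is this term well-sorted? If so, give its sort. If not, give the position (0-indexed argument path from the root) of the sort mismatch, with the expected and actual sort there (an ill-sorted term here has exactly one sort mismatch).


        (h) : B
        x_A : A
        x_B : B
      (t (h) x_A x_B) : B
        (h) : B
        (u) : A
        (h) : B
      (p (h) (u) (h)) : A
        (h) : B
        (u) : A
        x_B : B
      (p (h) (u) x_B) : A
    (w (t (h) x_A x_B) (p (h) (u) (h)) (p (h) (u) x_B)) : B
    x_A : A
      x_B : B
        (u) : A
        x_A : A
      (r (u) x_A) : A
        (h) : B
        x_B : B
        x_A : A
      (f (h) x_B x_A) : A
    (w x_B (r (u) x_A) (f (h) x_B x_A)) : B
  (t (w (t (h) x_A x_B) (p (h) (u) (h)) (p (h) (u) x_B)) x_A (w x_B (r (u) x_A) (f (h) x_B x_A))) : B
  (u) : A
    (h) : B
  (g (h)) : A
(w (t (w (t (h) x_A x_B) (p (h) (u) (h)) (p (h) (u) x_B)) x_A (w x_B (r (u) x_A) (f (h) x_B x_A))) (u) (g (h))) : B

well-sorted; sort = B
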